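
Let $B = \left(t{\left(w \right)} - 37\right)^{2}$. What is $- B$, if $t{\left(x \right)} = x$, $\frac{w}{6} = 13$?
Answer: $-1681$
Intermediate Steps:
$w = 78$ ($w = 6 \cdot 13 = 78$)
$B = 1681$ ($B = \left(78 - 37\right)^{2} = 41^{2} = 1681$)
$- B = \left(-1\right) 1681 = -1681$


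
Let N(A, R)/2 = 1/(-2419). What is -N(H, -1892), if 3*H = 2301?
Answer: 2/2419 ≈ 0.00082679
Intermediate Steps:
H = 767 (H = (1/3)*2301 = 767)
N(A, R) = -2/2419 (N(A, R) = 2/(-2419) = 2*(-1/2419) = -2/2419)
-N(H, -1892) = -1*(-2/2419) = 2/2419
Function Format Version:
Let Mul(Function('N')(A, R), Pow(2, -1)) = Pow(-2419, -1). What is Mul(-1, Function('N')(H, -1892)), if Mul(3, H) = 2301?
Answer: Rational(2, 2419) ≈ 0.00082679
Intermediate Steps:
H = 767 (H = Mul(Rational(1, 3), 2301) = 767)
Function('N')(A, R) = Rational(-2, 2419) (Function('N')(A, R) = Mul(2, Pow(-2419, -1)) = Mul(2, Rational(-1, 2419)) = Rational(-2, 2419))
Mul(-1, Function('N')(H, -1892)) = Mul(-1, Rational(-2, 2419)) = Rational(2, 2419)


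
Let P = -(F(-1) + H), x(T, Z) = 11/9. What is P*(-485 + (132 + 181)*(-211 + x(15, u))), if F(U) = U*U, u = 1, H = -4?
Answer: -595309/3 ≈ -1.9844e+5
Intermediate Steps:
x(T, Z) = 11/9 (x(T, Z) = 11*(⅑) = 11/9)
F(U) = U²
P = 3 (P = -((-1)² - 4) = -(1 - 4) = -1*(-3) = 3)
P*(-485 + (132 + 181)*(-211 + x(15, u))) = 3*(-485 + (132 + 181)*(-211 + 11/9)) = 3*(-485 + 313*(-1888/9)) = 3*(-485 - 590944/9) = 3*(-595309/9) = -595309/3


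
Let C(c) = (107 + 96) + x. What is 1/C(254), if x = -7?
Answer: 1/196 ≈ 0.0051020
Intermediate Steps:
C(c) = 196 (C(c) = (107 + 96) - 7 = 203 - 7 = 196)
1/C(254) = 1/196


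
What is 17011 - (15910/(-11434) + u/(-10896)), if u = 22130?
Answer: 529934877821/31146216 ≈ 17014.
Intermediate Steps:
17011 - (15910/(-11434) + u/(-10896)) = 17011 - (15910/(-11434) + 22130/(-10896)) = 17011 - (15910*(-1/11434) + 22130*(-1/10896)) = 17011 - (-7955/5717 - 11065/5448) = 17011 - 1*(-106597445/31146216) = 17011 + 106597445/31146216 = 529934877821/31146216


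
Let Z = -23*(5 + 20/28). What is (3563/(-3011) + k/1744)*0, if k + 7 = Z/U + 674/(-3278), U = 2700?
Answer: 0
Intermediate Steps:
Z = -920/7 (Z = -23*(5 + 20*(1/28)) = -23*(5 + 5/7) = -23*40/7 = -920/7 ≈ -131.43)
k = -11235844/1548855 (k = -7 + (-920/7/2700 + 674/(-3278)) = -7 + (-920/7*1/2700 + 674*(-1/3278)) = -7 + (-46/945 - 337/1639) = -7 - 393859/1548855 = -11235844/1548855 ≈ -7.2543)
(3563/(-3011) + k/1744)*0 = (3563/(-3011) - 11235844/1548855/1744)*0 = (3563*(-1/3011) - 11235844/1548855*1/1744)*0 = (-3563/3011 - 2808961/675300780)*0 = -2414554460711/2033330648580*0 = 0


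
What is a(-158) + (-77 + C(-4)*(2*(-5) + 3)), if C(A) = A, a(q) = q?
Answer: -207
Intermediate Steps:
a(-158) + (-77 + C(-4)*(2*(-5) + 3)) = -158 + (-77 - 4*(2*(-5) + 3)) = -158 + (-77 - 4*(-10 + 3)) = -158 + (-77 - 4*(-7)) = -158 + (-77 + 28) = -158 - 49 = -207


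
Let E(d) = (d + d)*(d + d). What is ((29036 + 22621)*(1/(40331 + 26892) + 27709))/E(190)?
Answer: 24055142413239/2426750300 ≈ 9912.5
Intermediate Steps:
E(d) = 4*d² (E(d) = (2*d)*(2*d) = 4*d²)
((29036 + 22621)*(1/(40331 + 26892) + 27709))/E(190) = ((29036 + 22621)*(1/(40331 + 26892) + 27709))/((4*190²)) = (51657*(1/67223 + 27709))/((4*36100)) = (51657*(1/67223 + 27709))/144400 = (51657*(1862682108/67223))*(1/144400) = (96220569652956/67223)*(1/144400) = 24055142413239/2426750300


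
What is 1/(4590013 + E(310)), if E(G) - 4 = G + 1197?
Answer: 1/4591524 ≈ 2.1779e-7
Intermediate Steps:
E(G) = 1201 + G (E(G) = 4 + (G + 1197) = 4 + (1197 + G) = 1201 + G)
1/(4590013 + E(310)) = 1/(4590013 + (1201 + 310)) = 1/(4590013 + 1511) = 1/4591524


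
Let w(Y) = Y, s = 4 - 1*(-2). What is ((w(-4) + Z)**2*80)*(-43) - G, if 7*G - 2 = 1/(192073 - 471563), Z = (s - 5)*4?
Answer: -558979/1956430 ≈ -0.28571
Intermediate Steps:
s = 6 (s = 4 + 2 = 6)
Z = 4 (Z = (6 - 5)*4 = 1*4 = 4)
G = 558979/1956430 (G = 2/7 + 1/(7*(192073 - 471563)) = 2/7 + (1/7)/(-279490) = 2/7 + (1/7)*(-1/279490) = 2/7 - 1/1956430 = 558979/1956430 ≈ 0.28571)
((w(-4) + Z)**2*80)*(-43) - G = ((-4 + 4)**2*80)*(-43) - 1*558979/1956430 = (0**2*80)*(-43) - 558979/1956430 = (0*80)*(-43) - 558979/1956430 = 0*(-43) - 558979/1956430 = 0 - 558979/1956430 = -558979/1956430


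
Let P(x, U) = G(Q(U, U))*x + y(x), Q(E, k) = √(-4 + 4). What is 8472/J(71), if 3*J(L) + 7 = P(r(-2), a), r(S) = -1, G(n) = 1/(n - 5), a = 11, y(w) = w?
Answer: -42360/13 ≈ -3258.5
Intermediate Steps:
Q(E, k) = 0 (Q(E, k) = √0 = 0)
G(n) = 1/(-5 + n)
P(x, U) = 4*x/5 (P(x, U) = x/(-5 + 0) + x = x/(-5) + x = -x/5 + x = 4*x/5)
J(L) = -13/5 (J(L) = -7/3 + ((⅘)*(-1))/3 = -7/3 + (⅓)*(-⅘) = -7/3 - 4/15 = -13/5)
8472/J(71) = 8472/(-13/5) = 8472*(-5/13) = -42360/13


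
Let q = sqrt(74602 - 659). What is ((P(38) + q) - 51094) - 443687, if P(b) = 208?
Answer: -494573 + sqrt(73943) ≈ -4.9430e+5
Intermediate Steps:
q = sqrt(73943) ≈ 271.92
((P(38) + q) - 51094) - 443687 = ((208 + sqrt(73943)) - 51094) - 443687 = (-50886 + sqrt(73943)) - 443687 = -494573 + sqrt(73943)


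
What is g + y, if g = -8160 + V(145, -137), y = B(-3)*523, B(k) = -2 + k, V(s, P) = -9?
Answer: -10784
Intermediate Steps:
y = -2615 (y = (-2 - 3)*523 = -5*523 = -2615)
g = -8169 (g = -8160 - 9 = -8169)
g + y = -8169 - 2615 = -10784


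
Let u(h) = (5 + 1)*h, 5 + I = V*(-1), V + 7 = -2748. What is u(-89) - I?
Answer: -3284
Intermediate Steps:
V = -2755 (V = -7 - 2748 = -2755)
I = 2750 (I = -5 - 2755*(-1) = -5 + 2755 = 2750)
u(h) = 6*h
u(-89) - I = 6*(-89) - 1*2750 = -534 - 2750 = -3284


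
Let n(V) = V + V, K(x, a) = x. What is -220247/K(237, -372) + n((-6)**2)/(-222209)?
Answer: -48940882687/52663533 ≈ -929.31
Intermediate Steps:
n(V) = 2*V
-220247/K(237, -372) + n((-6)**2)/(-222209) = -220247/237 + (2*(-6)**2)/(-222209) = -220247*1/237 + (2*36)*(-1/222209) = -220247/237 + 72*(-1/222209) = -220247/237 - 72/222209 = -48940882687/52663533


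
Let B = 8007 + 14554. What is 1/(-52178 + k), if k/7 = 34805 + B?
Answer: 1/349384 ≈ 2.8622e-6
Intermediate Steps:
B = 22561
k = 401562 (k = 7*(34805 + 22561) = 7*57366 = 401562)
1/(-52178 + k) = 1/(-52178 + 401562) = 1/349384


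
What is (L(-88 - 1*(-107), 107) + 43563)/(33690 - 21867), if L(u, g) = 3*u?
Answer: 14540/3941 ≈ 3.6894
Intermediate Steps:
(L(-88 - 1*(-107), 107) + 43563)/(33690 - 21867) = (3*(-88 - 1*(-107)) + 43563)/(33690 - 21867) = (3*(-88 + 107) + 43563)/11823 = (3*19 + 43563)*(1/11823) = (57 + 43563)*(1/11823) = 43620*(1/11823) = 14540/3941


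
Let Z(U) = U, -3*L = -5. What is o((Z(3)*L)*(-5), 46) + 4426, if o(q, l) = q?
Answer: 4401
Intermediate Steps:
L = 5/3 (L = -⅓*(-5) = 5/3 ≈ 1.6667)
o((Z(3)*L)*(-5), 46) + 4426 = (3*(5/3))*(-5) + 4426 = 5*(-5) + 4426 = -25 + 4426 = 4401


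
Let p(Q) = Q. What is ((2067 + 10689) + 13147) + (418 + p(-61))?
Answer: 26260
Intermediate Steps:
((2067 + 10689) + 13147) + (418 + p(-61)) = ((2067 + 10689) + 13147) + (418 - 61) = (12756 + 13147) + 357 = 25903 + 357 = 26260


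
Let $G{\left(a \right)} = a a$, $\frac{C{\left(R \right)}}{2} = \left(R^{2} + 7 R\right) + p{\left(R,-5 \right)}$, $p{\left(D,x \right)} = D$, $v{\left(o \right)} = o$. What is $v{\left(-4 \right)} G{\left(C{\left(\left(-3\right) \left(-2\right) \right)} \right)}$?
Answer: $-112896$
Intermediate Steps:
$C{\left(R \right)} = 2 R^{2} + 16 R$ ($C{\left(R \right)} = 2 \left(\left(R^{2} + 7 R\right) + R\right) = 2 \left(R^{2} + 8 R\right) = 2 R^{2} + 16 R$)
$G{\left(a \right)} = a^{2}$
$v{\left(-4 \right)} G{\left(C{\left(\left(-3\right) \left(-2\right) \right)} \right)} = - 4 \left(2 \left(\left(-3\right) \left(-2\right)\right) \left(8 - -6\right)\right)^{2} = - 4 \left(2 \cdot 6 \left(8 + 6\right)\right)^{2} = - 4 \left(2 \cdot 6 \cdot 14\right)^{2} = - 4 \cdot 168^{2} = \left(-4\right) 28224 = -112896$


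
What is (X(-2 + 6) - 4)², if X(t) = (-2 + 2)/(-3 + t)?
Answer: 16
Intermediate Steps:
X(t) = 0 (X(t) = 0/(-3 + t) = 0)
(X(-2 + 6) - 4)² = (0 - 4)² = (-4)² = 16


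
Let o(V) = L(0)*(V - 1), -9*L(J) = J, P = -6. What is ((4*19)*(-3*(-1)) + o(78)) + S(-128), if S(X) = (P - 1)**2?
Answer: 277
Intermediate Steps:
L(J) = -J/9
S(X) = 49 (S(X) = (-6 - 1)**2 = (-7)**2 = 49)
o(V) = 0 (o(V) = (-1/9*0)*(V - 1) = 0*(-1 + V) = 0)
((4*19)*(-3*(-1)) + o(78)) + S(-128) = ((4*19)*(-3*(-1)) + 0) + 49 = (76*3 + 0) + 49 = (228 + 0) + 49 = 228 + 49 = 277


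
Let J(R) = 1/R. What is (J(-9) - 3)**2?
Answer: 784/81 ≈ 9.6790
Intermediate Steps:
(J(-9) - 3)**2 = (1/(-9) - 3)**2 = (-1/9 - 3)**2 = (-28/9)**2 = 784/81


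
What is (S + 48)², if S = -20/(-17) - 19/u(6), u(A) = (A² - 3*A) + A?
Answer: 389707081/166464 ≈ 2341.1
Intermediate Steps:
u(A) = A² - 2*A
S = 157/408 (S = -20/(-17) - 19*1/(6*(-2 + 6)) = -20*(-1/17) - 19/(6*4) = 20/17 - 19/24 = 157/408 ≈ 0.38480)
(S + 48)² = (157/408 + 48)² = (19741/408)² = 389707081/166464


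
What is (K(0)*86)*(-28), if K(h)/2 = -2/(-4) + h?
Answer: -2408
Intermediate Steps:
K(h) = 1 + 2*h (K(h) = 2*(-2/(-4) + h) = 2*(-2*(-1/4) + h) = 2*(1/2 + h) = 1 + 2*h)
(K(0)*86)*(-28) = ((1 + 2*0)*86)*(-28) = ((1 + 0)*86)*(-28) = (1*86)*(-28) = 86*(-28) = -2408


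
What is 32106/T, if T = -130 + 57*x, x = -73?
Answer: -32106/4291 ≈ -7.4822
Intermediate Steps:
T = -4291 (T = -130 + 57*(-73) = -130 - 4161 = -4291)
32106/T = 32106/(-4291) = 32106*(-1/4291) = -32106/4291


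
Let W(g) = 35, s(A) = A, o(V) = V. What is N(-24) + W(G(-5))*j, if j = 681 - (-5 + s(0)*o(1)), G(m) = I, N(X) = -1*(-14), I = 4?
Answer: 24024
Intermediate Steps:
N(X) = 14
G(m) = 4
j = 686 (j = 681 - (-5 + 0*1) = 681 - (-5 + 0) = 681 - 1*(-5) = 681 + 5 = 686)
N(-24) + W(G(-5))*j = 14 + 35*686 = 14 + 24010 = 24024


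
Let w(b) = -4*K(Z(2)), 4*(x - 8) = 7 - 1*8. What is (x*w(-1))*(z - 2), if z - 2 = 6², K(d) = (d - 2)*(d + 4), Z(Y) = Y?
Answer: 0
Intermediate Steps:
x = 31/4 (x = 8 + (7 - 1*8)/4 = 8 + (7 - 8)/4 = 8 + (¼)*(-1) = 8 - ¼ = 31/4 ≈ 7.7500)
K(d) = (-2 + d)*(4 + d)
w(b) = 0 (w(b) = -4*(-8 + 2² + 2*2) = -4*(-8 + 4 + 4) = -4*0 = 0)
z = 38 (z = 2 + 6² = 2 + 36 = 38)
(x*w(-1))*(z - 2) = ((31/4)*0)*(38 - 2) = 0*36 = 0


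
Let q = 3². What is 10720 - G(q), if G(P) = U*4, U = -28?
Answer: 10832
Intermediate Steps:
q = 9
G(P) = -112 (G(P) = -28*4 = -112)
10720 - G(q) = 10720 - 1*(-112) = 10720 + 112 = 10832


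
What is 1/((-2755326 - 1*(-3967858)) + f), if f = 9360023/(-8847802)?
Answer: 8847802/10728233694641 ≈ 8.2472e-7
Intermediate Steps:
f = -9360023/8847802 (f = 9360023*(-1/8847802) = -9360023/8847802 ≈ -1.0579)
1/((-2755326 - 1*(-3967858)) + f) = 1/((-2755326 - 1*(-3967858)) - 9360023/8847802) = 1/((-2755326 + 3967858) - 9360023/8847802) = 1/(1212532 - 9360023/8847802) = 1/(10728233694641/8847802) = 8847802/10728233694641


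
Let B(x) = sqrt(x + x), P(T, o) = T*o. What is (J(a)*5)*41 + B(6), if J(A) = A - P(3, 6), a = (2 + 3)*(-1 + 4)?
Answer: -615 + 2*sqrt(3) ≈ -611.54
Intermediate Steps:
a = 15 (a = 5*3 = 15)
J(A) = -18 + A (J(A) = A - 3*6 = A - 1*18 = A - 18 = -18 + A)
B(x) = sqrt(2)*sqrt(x) (B(x) = sqrt(2*x) = sqrt(2)*sqrt(x))
(J(a)*5)*41 + B(6) = ((-18 + 15)*5)*41 + sqrt(2)*sqrt(6) = -3*5*41 + 2*sqrt(3) = -15*41 + 2*sqrt(3) = -615 + 2*sqrt(3)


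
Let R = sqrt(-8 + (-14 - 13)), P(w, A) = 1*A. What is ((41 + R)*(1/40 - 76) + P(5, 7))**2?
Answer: 7565985263/800 + 377805441*I*sqrt(35)/800 ≈ 9.4575e+6 + 2.7939e+6*I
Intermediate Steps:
P(w, A) = A
R = I*sqrt(35) (R = sqrt(-8 - 27) = sqrt(-35) = I*sqrt(35) ≈ 5.9161*I)
((41 + R)*(1/40 - 76) + P(5, 7))**2 = ((41 + I*sqrt(35))*(1/40 - 76) + 7)**2 = ((41 + I*sqrt(35))*(-3039/40) + 7)**2 = ((-124599/40 - 3039*I*sqrt(35)/40) + 7)**2 = (-124319/40 - 3039*I*sqrt(35)/40)**2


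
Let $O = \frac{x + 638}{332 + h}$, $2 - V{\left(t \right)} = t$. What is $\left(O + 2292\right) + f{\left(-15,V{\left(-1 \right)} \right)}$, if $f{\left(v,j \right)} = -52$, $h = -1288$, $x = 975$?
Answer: $\frac{2139827}{956} \approx 2238.3$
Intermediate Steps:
$V{\left(t \right)} = 2 - t$
$O = - \frac{1613}{956}$ ($O = \frac{975 + 638}{332 - 1288} = \frac{1613}{-956} = 1613 \left(- \frac{1}{956}\right) = - \frac{1613}{956} \approx -1.6872$)
$\left(O + 2292\right) + f{\left(-15,V{\left(-1 \right)} \right)} = \left(- \frac{1613}{956} + 2292\right) - 52 = \frac{2189539}{956} - 52 = \frac{2139827}{956}$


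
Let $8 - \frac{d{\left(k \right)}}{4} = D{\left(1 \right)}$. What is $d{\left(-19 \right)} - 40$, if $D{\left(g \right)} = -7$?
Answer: $20$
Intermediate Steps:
$d{\left(k \right)} = 60$ ($d{\left(k \right)} = 32 - -28 = 32 + 28 = 60$)
$d{\left(-19 \right)} - 40 = 60 - 40 = 20$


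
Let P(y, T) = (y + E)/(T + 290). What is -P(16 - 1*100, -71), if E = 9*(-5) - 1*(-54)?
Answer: 25/73 ≈ 0.34247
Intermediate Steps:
E = 9 (E = -45 + 54 = 9)
P(y, T) = (9 + y)/(290 + T) (P(y, T) = (y + 9)/(T + 290) = (9 + y)/(290 + T))
-P(16 - 1*100, -71) = -(9 + (16 - 1*100))/(290 - 71) = -(9 + (16 - 100))/219 = -(9 - 84)/219 = -(-75)/219 = -1*(-25/73) = 25/73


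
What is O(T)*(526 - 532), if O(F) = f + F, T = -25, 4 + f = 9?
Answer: 120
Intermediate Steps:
f = 5 (f = -4 + 9 = 5)
O(F) = 5 + F
O(T)*(526 - 532) = (5 - 25)*(526 - 532) = -20*(-6) = 120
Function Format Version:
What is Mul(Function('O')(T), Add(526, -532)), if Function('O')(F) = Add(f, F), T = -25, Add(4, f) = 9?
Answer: 120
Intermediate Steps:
f = 5 (f = Add(-4, 9) = 5)
Function('O')(F) = Add(5, F)
Mul(Function('O')(T), Add(526, -532)) = Mul(Add(5, -25), Add(526, -532)) = Mul(-20, -6) = 120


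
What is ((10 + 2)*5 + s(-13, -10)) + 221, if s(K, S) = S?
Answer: 271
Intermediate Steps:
((10 + 2)*5 + s(-13, -10)) + 221 = ((10 + 2)*5 - 10) + 221 = (12*5 - 10) + 221 = (60 - 10) + 221 = 50 + 221 = 271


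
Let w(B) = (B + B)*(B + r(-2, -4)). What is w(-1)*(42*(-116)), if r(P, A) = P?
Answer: -29232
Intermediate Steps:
w(B) = 2*B*(-2 + B) (w(B) = (B + B)*(B - 2) = (2*B)*(-2 + B) = 2*B*(-2 + B))
w(-1)*(42*(-116)) = (2*(-1)*(-2 - 1))*(42*(-116)) = (2*(-1)*(-3))*(-4872) = 6*(-4872) = -29232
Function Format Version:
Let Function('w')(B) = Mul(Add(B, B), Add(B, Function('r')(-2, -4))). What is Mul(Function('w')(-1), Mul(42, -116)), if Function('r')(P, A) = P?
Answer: -29232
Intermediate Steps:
Function('w')(B) = Mul(2, B, Add(-2, B)) (Function('w')(B) = Mul(Add(B, B), Add(B, -2)) = Mul(Mul(2, B), Add(-2, B)) = Mul(2, B, Add(-2, B)))
Mul(Function('w')(-1), Mul(42, -116)) = Mul(Mul(2, -1, Add(-2, -1)), Mul(42, -116)) = Mul(Mul(2, -1, -3), -4872) = Mul(6, -4872) = -29232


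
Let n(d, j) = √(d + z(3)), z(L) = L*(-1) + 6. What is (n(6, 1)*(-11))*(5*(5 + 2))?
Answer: -1155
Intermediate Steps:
z(L) = 6 - L (z(L) = -L + 6 = 6 - L)
n(d, j) = √(3 + d) (n(d, j) = √(d + (6 - 1*3)) = √(d + (6 - 3)) = √(d + 3) = √(3 + d))
(n(6, 1)*(-11))*(5*(5 + 2)) = (√(3 + 6)*(-11))*(5*(5 + 2)) = (√9*(-11))*(5*7) = (3*(-11))*35 = -33*35 = -1155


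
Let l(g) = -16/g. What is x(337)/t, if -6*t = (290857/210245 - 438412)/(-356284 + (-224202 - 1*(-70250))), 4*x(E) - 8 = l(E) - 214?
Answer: 1596199594346820/4437502386853 ≈ 359.71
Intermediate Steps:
x(E) = -103/2 - 4/E (x(E) = 2 + (-16/E - 214)/4 = 2 + (-214 - 16/E)/4 = 2 + (-107/2 - 4/E) = -103/2 - 4/E)
t = -13167662869/91949629560 (t = -(290857/210245 - 438412)/(6*(-356284 + (-224202 - 1*(-70250)))) = -(290857*(1/210245) - 438412)/(6*(-356284 + (-224202 + 70250))) = -(41551/30035 - 438412)/(6*(-356284 - 153952)) = -(-13167662869)/(180210*(-510236)) = -(-13167662869)*(-1)/(180210*510236) = -1/6*13167662869/15324938260 = -13167662869/91949629560 ≈ -0.14321)
x(337)/t = (-103/2 - 4/337)/(-13167662869/91949629560) = (-103/2 - 4*1/337)*(-91949629560/13167662869) = (-103/2 - 4/337)*(-91949629560/13167662869) = -34719/674*(-91949629560/13167662869) = 1596199594346820/4437502386853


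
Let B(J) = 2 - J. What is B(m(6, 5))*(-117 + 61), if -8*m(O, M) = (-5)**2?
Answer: -287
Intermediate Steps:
m(O, M) = -25/8 (m(O, M) = -1/8*(-5)**2 = -1/8*25 = -25/8)
B(m(6, 5))*(-117 + 61) = (2 - 1*(-25/8))*(-117 + 61) = (2 + 25/8)*(-56) = (41/8)*(-56) = -287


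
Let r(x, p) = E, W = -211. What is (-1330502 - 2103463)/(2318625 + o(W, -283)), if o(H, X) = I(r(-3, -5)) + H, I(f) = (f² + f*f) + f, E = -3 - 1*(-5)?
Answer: -1144655/772808 ≈ -1.4812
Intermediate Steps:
E = 2 (E = -3 + 5 = 2)
r(x, p) = 2
I(f) = f + 2*f² (I(f) = (f² + f²) + f = 2*f² + f = f + 2*f²)
o(H, X) = 10 + H (o(H, X) = 2*(1 + 2*2) + H = 2*(1 + 4) + H = 2*5 + H = 10 + H)
(-1330502 - 2103463)/(2318625 + o(W, -283)) = (-1330502 - 2103463)/(2318625 + (10 - 211)) = -3433965/(2318625 - 201) = -3433965/2318424 = -3433965*1/2318424 = -1144655/772808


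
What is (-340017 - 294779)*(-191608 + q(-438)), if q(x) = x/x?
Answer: 121631357172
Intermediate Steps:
q(x) = 1
(-340017 - 294779)*(-191608 + q(-438)) = (-340017 - 294779)*(-191608 + 1) = -634796*(-191607) = 121631357172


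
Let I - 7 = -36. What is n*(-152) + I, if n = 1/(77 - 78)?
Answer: 123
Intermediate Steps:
I = -29 (I = 7 - 36 = -29)
n = -1 (n = 1/(-1) = -1)
n*(-152) + I = -1*(-152) - 29 = 152 - 29 = 123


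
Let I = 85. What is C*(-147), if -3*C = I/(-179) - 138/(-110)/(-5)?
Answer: -1750574/49225 ≈ -35.563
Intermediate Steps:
C = 35726/147675 (C = -(85/(-179) - 138/(-110)/(-5))/3 = -(85*(-1/179) - 138*(-1/110)*(-⅕))/3 = -(-85/179 + (69/55)*(-⅕))/3 = -(-85/179 - 69/275)/3 = -⅓*(-35726/49225) = 35726/147675 ≈ 0.24192)
C*(-147) = (35726/147675)*(-147) = -1750574/49225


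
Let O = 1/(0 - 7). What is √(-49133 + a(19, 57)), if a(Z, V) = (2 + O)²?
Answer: 2*I*√601837/7 ≈ 221.65*I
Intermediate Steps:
O = -⅐ (O = 1/(-7) = -⅐ ≈ -0.14286)
a(Z, V) = 169/49 (a(Z, V) = (2 - ⅐)² = (13/7)² = 169/49)
√(-49133 + a(19, 57)) = √(-49133 + 169/49) = √(-2407348/49) = 2*I*√601837/7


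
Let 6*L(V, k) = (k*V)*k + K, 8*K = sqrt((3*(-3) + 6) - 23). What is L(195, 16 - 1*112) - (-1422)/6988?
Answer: 1046523591/3494 + I*sqrt(26)/48 ≈ 2.9952e+5 + 0.10623*I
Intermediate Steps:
K = I*sqrt(26)/8 (K = sqrt((3*(-3) + 6) - 23)/8 = sqrt((-9 + 6) - 23)/8 = sqrt(-3 - 23)/8 = sqrt(-26)/8 = (I*sqrt(26))/8 = I*sqrt(26)/8 ≈ 0.63738*I)
L(V, k) = V*k**2/6 + I*sqrt(26)/48 (L(V, k) = ((k*V)*k + I*sqrt(26)/8)/6 = ((V*k)*k + I*sqrt(26)/8)/6 = (V*k**2 + I*sqrt(26)/8)/6 = V*k**2/6 + I*sqrt(26)/48)
L(195, 16 - 1*112) - (-1422)/6988 = ((1/6)*195*(16 - 1*112)**2 + I*sqrt(26)/48) - (-1422)/6988 = ((1/6)*195*(16 - 112)**2 + I*sqrt(26)/48) - (-1422)/6988 = ((1/6)*195*(-96)**2 + I*sqrt(26)/48) - 1*(-711/3494) = ((1/6)*195*9216 + I*sqrt(26)/48) + 711/3494 = (299520 + I*sqrt(26)/48) + 711/3494 = 1046523591/3494 + I*sqrt(26)/48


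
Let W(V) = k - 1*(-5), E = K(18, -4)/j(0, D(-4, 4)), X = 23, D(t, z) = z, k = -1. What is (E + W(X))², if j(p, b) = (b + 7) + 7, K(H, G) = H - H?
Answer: 16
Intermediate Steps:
K(H, G) = 0
j(p, b) = 14 + b (j(p, b) = (7 + b) + 7 = 14 + b)
E = 0 (E = 0/(14 + 4) = 0/18 = 0*(1/18) = 0)
W(V) = 4 (W(V) = -1 - 1*(-5) = -1 + 5 = 4)
(E + W(X))² = (0 + 4)² = 4² = 16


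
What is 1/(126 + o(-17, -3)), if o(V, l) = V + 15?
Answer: 1/124 ≈ 0.0080645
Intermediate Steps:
o(V, l) = 15 + V
1/(126 + o(-17, -3)) = 1/(126 + (15 - 17)) = 1/(126 - 2) = 1/124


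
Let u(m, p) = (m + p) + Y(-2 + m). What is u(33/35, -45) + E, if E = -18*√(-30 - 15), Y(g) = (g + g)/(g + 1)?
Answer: -247/35 - 54*I*√5 ≈ -7.0571 - 120.75*I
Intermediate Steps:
Y(g) = 2*g/(1 + g) (Y(g) = (2*g)/(1 + g) = 2*g/(1 + g))
E = -54*I*√5 ≈ -120.75*I
u(m, p) = m + p + 2*(-2 + m)/(-1 + m) (u(m, p) = (m + p) + 2*(-2 + m)/(1 + (-2 + m)) = (m + p) + 2*(-2 + m)/(-1 + m) = m + p + 2*(-2 + m)/(-1 + m))
u(33/35, -45) + E = (-4 + 2*(33/35) + (-1 + 33/35)*(33/35 - 45))/(-1 + 33/35) - 54*I*√5 = (-4 + 66/35 - 2/35*(-1542/35))/(-2/35) - 54*I*√5 = -35*(-4 + 66/35 + 3084/1225)/2 - 54*I*√5 = -35/2*494/1225 - 54*I*√5 = -247/35 - 54*I*√5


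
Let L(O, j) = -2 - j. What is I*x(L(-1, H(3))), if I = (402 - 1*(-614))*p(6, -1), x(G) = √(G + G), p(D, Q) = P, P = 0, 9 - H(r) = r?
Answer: 0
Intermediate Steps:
H(r) = 9 - r
p(D, Q) = 0
x(G) = √2*√G (x(G) = √(2*G) = √2*√G)
I = 0 (I = (402 - 1*(-614))*0 = (402 + 614)*0 = 1016*0 = 0)
I*x(L(-1, H(3))) = 0*(√2*√(-2 - (9 - 1*3))) = 0*(√2*√(-2 - (9 - 3))) = 0*(√2*√(-2 - 1*6)) = 0*(√2*√(-2 - 6)) = 0*(√2*√(-8)) = 0*(√2*(2*I*√2)) = 0*(4*I) = 0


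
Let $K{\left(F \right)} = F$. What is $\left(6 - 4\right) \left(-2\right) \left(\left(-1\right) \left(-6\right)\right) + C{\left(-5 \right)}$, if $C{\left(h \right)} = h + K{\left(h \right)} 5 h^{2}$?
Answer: $-654$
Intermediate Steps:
$C{\left(h \right)} = h + 5 h^{3}$ ($C{\left(h \right)} = h + h 5 h^{2} = h + 5 h^{3}$)
$\left(6 - 4\right) \left(-2\right) \left(\left(-1\right) \left(-6\right)\right) + C{\left(-5 \right)} = \left(6 - 4\right) \left(-2\right) \left(\left(-1\right) \left(-6\right)\right) + \left(-5 + 5 \left(-5\right)^{3}\right) = 2 \left(-2\right) 6 + \left(-5 + 5 \left(-125\right)\right) = \left(-4\right) 6 - 630 = -24 - 630 = -654$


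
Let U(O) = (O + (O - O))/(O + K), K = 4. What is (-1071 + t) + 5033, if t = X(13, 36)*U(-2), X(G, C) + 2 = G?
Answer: 3951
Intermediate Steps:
X(G, C) = -2 + G
U(O) = O/(4 + O) (U(O) = (O + (O - O))/(O + 4) = (O + 0)/(4 + O) = O/(4 + O))
t = -11 (t = (-2 + 13)*(-2/(4 - 2)) = 11*(-2/2) = 11*(-2*½) = 11*(-1) = -11)
(-1071 + t) + 5033 = (-1071 - 11) + 5033 = -1082 + 5033 = 3951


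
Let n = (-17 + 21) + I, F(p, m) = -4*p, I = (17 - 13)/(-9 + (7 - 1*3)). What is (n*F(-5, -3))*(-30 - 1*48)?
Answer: -4992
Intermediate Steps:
I = -4/5 (I = 4/(-9 + (7 - 3)) = 4/(-9 + 4) = 4/(-5) = 4*(-1/5) = -4/5 ≈ -0.80000)
n = 16/5 (n = (-17 + 21) - 4/5 = 4 - 4/5 = 16/5 ≈ 3.2000)
(n*F(-5, -3))*(-30 - 1*48) = (16*(-4*(-5))/5)*(-30 - 1*48) = ((16/5)*20)*(-30 - 48) = 64*(-78) = -4992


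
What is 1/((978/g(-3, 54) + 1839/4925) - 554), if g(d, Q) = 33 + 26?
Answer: -290575/156053399 ≈ -0.0018620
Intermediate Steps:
g(d, Q) = 59
1/((978/g(-3, 54) + 1839/4925) - 554) = 1/((978/59 + 1839/4925) - 554) = 1/(4925151/290575 - 554) = 1/(-156053399/290575) = -290575/156053399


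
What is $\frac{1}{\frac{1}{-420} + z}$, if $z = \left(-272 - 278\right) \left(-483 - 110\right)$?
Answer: $\frac{420}{136982999} \approx 3.0661 \cdot 10^{-6}$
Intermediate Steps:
$z = 326150$ ($z = \left(-550\right) \left(-593\right) = 326150$)
$\frac{1}{\frac{1}{-420} + z} = \frac{1}{\frac{1}{-420} + 326150} = \frac{1}{- \frac{1}{420} + 326150} = \frac{1}{\frac{136982999}{420}} = \frac{420}{136982999}$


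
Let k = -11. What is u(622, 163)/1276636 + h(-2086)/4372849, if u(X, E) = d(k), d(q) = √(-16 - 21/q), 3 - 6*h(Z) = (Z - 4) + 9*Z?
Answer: 20867/26237094 + I*√1705/14042996 ≈ 0.00079532 + 2.9404e-6*I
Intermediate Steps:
h(Z) = 7/6 - 5*Z/3 (h(Z) = ½ - ((Z - 4) + 9*Z)/6 = ½ - ((-4 + Z) + 9*Z)/6 = ½ - (-4 + 10*Z)/6 = ½ + (⅔ - 5*Z/3) = 7/6 - 5*Z/3)
u(X, E) = I*√1705/11 (u(X, E) = √(-16 - 21/(-11)) = √(-16 - 21*(-1/11)) = √(-16 + 21/11) = √(-155/11) = I*√1705/11)
u(622, 163)/1276636 + h(-2086)/4372849 = (I*√1705/11)/1276636 + (7/6 - 5/3*(-2086))/4372849 = (I*√1705/11)*(1/1276636) + (7/6 + 10430/3)*(1/4372849) = I*√1705/14042996 + (20867/6)*(1/4372849) = I*√1705/14042996 + 20867/26237094 = 20867/26237094 + I*√1705/14042996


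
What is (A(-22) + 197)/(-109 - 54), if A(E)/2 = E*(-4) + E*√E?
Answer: -373/163 + 44*I*√22/163 ≈ -2.2883 + 1.2661*I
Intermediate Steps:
A(E) = -8*E + 2*E^(3/2) (A(E) = 2*(E*(-4) + E*√E) = 2*(-4*E + E^(3/2)) = 2*(E^(3/2) - 4*E) = -8*E + 2*E^(3/2))
(A(-22) + 197)/(-109 - 54) = ((-8*(-22) + 2*(-22)^(3/2)) + 197)/(-109 - 54) = ((176 + 2*(-22*I*√22)) + 197)/(-163) = ((176 - 44*I*√22) + 197)*(-1/163) = (373 - 44*I*√22)*(-1/163) = -373/163 + 44*I*√22/163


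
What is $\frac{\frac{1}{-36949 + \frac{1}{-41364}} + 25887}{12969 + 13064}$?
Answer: $\frac{39564614817255}{39787755190421} \approx 0.99439$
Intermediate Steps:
$\frac{\frac{1}{-36949 + \frac{1}{-41364}} + 25887}{12969 + 13064} = \frac{\frac{1}{-36949 - \frac{1}{41364}} + 25887}{26033} = \left(\frac{1}{- \frac{1528358437}{41364}} + 25887\right) \frac{1}{26033} = \left(- \frac{41364}{1528358437} + 25887\right) \frac{1}{26033} = \frac{39564614817255}{1528358437} \cdot \frac{1}{26033} = \frac{39564614817255}{39787755190421}$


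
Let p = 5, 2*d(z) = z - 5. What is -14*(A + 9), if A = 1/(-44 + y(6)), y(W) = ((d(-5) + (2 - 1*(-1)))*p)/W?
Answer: -17220/137 ≈ -125.69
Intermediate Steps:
d(z) = -5/2 + z/2 (d(z) = (z - 5)/2 = (-5 + z)/2 = -5/2 + z/2)
y(W) = -10/W (y(W) = (((-5/2 + (½)*(-5)) + (2 - 1*(-1)))*5)/W = (((-5/2 - 5/2) + (2 + 1))*5)/W = ((-5 + 3)*5)/W = (-2*5)/W = -10/W)
A = -3/137 (A = 1/(-44 - 10/6) = 1/(-44 - 10*⅙) = 1/(-44 - 5/3) = 1/(-137/3) = -3/137 ≈ -0.021898)
-14*(A + 9) = -14*(-3/137 + 9) = -14*1230/137 = -17220/137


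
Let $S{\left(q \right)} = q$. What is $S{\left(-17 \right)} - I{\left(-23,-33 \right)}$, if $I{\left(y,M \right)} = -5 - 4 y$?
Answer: $-104$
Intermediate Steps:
$S{\left(-17 \right)} - I{\left(-23,-33 \right)} = -17 - \left(-5 - -92\right) = -17 - \left(-5 + 92\right) = -17 - 87 = -104$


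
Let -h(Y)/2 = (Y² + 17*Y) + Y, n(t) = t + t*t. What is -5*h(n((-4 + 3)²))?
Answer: 400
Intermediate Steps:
n(t) = t + t²
h(Y) = -36*Y - 2*Y² (h(Y) = -2*((Y² + 17*Y) + Y) = -2*(Y² + 18*Y) = -36*Y - 2*Y²)
-5*h(n((-4 + 3)²)) = -(-10)*(-4 + 3)²*(1 + (-4 + 3)²)*(18 + (-4 + 3)²*(1 + (-4 + 3)²)) = -(-10)*(-1)²*(1 + (-1)²)*(18 + (-1)²*(1 + (-1)²)) = -(-10)*1*(1 + 1)*(18 + 1*(1 + 1)) = -(-10)*1*2*(18 + 1*2) = -(-10)*2*(18 + 2) = -(-10)*2*20 = -5*(-80) = 400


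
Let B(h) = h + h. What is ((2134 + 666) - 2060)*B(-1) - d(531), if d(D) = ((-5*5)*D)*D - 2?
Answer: 7047547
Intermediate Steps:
B(h) = 2*h
d(D) = -2 - 25*D**2 (d(D) = (-25*D)*D - 2 = -25*D**2 - 2 = -2 - 25*D**2)
((2134 + 666) - 2060)*B(-1) - d(531) = ((2134 + 666) - 2060)*(2*(-1)) - (-2 - 25*531**2) = (2800 - 2060)*(-2) - (-2 - 25*281961) = 740*(-2) - (-2 - 7049025) = -1480 - 1*(-7049027) = -1480 + 7049027 = 7047547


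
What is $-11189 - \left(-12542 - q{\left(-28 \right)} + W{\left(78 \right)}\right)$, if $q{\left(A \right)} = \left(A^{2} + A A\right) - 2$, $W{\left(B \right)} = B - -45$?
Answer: $2796$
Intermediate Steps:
$W{\left(B \right)} = 45 + B$ ($W{\left(B \right)} = B + 45 = 45 + B$)
$q{\left(A \right)} = -2 + 2 A^{2}$ ($q{\left(A \right)} = \left(A^{2} + A^{2}\right) - 2 = 2 A^{2} - 2 = -2 + 2 A^{2}$)
$-11189 - \left(-12542 - q{\left(-28 \right)} + W{\left(78 \right)}\right) = -11189 + \left(\left(\left(-2 + 2 \left(-28\right)^{2}\right) + 12542\right) - \left(45 + 78\right)\right) = -11189 + \left(\left(\left(-2 + 2 \cdot 784\right) + 12542\right) - 123\right) = -11189 + \left(\left(\left(-2 + 1568\right) + 12542\right) - 123\right) = -11189 + \left(\left(1566 + 12542\right) - 123\right) = -11189 + \left(14108 - 123\right) = -11189 + 13985 = 2796$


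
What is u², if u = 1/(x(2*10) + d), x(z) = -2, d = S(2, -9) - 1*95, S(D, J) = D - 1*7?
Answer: 1/10404 ≈ 9.6117e-5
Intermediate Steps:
S(D, J) = -7 + D (S(D, J) = D - 7 = -7 + D)
d = -100 (d = (-7 + 2) - 1*95 = -5 - 95 = -100)
u = -1/102 (u = 1/(-2 - 100) = 1/(-102) = -1/102 ≈ -0.0098039)
u² = (-1/102)² = 1/10404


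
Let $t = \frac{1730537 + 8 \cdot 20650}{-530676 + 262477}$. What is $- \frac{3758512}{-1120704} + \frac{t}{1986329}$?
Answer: $\frac{125142214285695769}{37314641786834724} \approx 3.3537$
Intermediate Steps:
$t = - \frac{1895737}{268199}$ ($t = \frac{1730537 + 165200}{-268199} = 1895737 \left(- \frac{1}{268199}\right) = - \frac{1895737}{268199} \approx -7.0684$)
$- \frac{3758512}{-1120704} + \frac{t}{1986329} = - \frac{3758512}{-1120704} - \frac{1895737}{268199 \cdot 1986329} = \left(-3758512\right) \left(- \frac{1}{1120704}\right) - \frac{1895737}{532731451471} = \frac{234907}{70044} - \frac{1895737}{532731451471} = \frac{125142214285695769}{37314641786834724}$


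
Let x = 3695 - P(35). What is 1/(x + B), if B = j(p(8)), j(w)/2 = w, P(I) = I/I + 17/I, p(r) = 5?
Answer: 35/129623 ≈ 0.00027001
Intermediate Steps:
P(I) = 1 + 17/I
j(w) = 2*w
B = 10 (B = 2*5 = 10)
x = 129273/35 (x = 3695 - (17 + 35)/35 = 3695 - 52/35 = 129273/35 ≈ 3693.5)
1/(x + B) = 1/(129273/35 + 10) = 1/(129623/35) = 35/129623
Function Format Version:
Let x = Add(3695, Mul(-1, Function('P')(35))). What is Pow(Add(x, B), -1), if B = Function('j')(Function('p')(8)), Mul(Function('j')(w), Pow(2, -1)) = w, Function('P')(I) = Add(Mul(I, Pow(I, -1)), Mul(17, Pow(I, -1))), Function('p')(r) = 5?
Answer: Rational(35, 129623) ≈ 0.00027001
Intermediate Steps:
Function('P')(I) = Add(1, Mul(17, Pow(I, -1)))
Function('j')(w) = Mul(2, w)
B = 10 (B = Mul(2, 5) = 10)
x = Rational(129273, 35) (x = Add(3695, Mul(-1, Mul(Pow(35, -1), Add(17, 35)))) = Add(3695, Mul(-1, Mul(Rational(1, 35), 52))) = Add(3695, Mul(-1, Rational(52, 35))) = Add(3695, Rational(-52, 35)) = Rational(129273, 35) ≈ 3693.5)
Pow(Add(x, B), -1) = Pow(Add(Rational(129273, 35), 10), -1) = Pow(Rational(129623, 35), -1) = Rational(35, 129623)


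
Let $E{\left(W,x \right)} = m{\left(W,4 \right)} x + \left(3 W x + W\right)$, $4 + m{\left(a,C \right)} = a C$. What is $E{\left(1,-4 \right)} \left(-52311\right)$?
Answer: $575421$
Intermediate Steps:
$m{\left(a,C \right)} = -4 + C a$ ($m{\left(a,C \right)} = -4 + a C = -4 + C a$)
$E{\left(W,x \right)} = W + x \left(-4 + 4 W\right) + 3 W x$ ($E{\left(W,x \right)} = \left(-4 + 4 W\right) x + \left(3 W x + W\right) = x \left(-4 + 4 W\right) + \left(3 W x + W\right) = x \left(-4 + 4 W\right) + \left(W + 3 W x\right) = W + x \left(-4 + 4 W\right) + 3 W x$)
$E{\left(1,-4 \right)} \left(-52311\right) = \left(1 - -16 + 7 \cdot 1 \left(-4\right)\right) \left(-52311\right) = \left(1 + 16 - 28\right) \left(-52311\right) = \left(-11\right) \left(-52311\right) = 575421$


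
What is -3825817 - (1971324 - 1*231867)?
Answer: -5565274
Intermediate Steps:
-3825817 - (1971324 - 1*231867) = -3825817 - (1971324 - 231867) = -3825817 - 1*1739457 = -3825817 - 1739457 = -5565274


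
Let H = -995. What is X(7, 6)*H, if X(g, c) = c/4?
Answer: -2985/2 ≈ -1492.5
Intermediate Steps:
X(g, c) = c/4 (X(g, c) = c*(¼) = c/4)
X(7, 6)*H = ((¼)*6)*(-995) = (3/2)*(-995) = -2985/2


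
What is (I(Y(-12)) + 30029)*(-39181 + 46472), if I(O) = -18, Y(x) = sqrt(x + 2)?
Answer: 218810201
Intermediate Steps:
Y(x) = sqrt(2 + x)
(I(Y(-12)) + 30029)*(-39181 + 46472) = (-18 + 30029)*(-39181 + 46472) = 30011*7291 = 218810201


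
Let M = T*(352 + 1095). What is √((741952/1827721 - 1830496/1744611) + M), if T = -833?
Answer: 5*I*√490219713791969445335622729543/3188662161531 ≈ 1097.9*I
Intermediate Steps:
M = -1205351 (M = -833*(352 + 1095) = -833*1447 = -1205351)
√((741952/1827721 - 1830496/1744611) + M) = √((741952/1827721 - 1830496/1744611) - 1205351) = √(-2051218358944/3188662161531 - 1205351) = √(-3843459176281911325/3188662161531) = 5*I*√490219713791969445335622729543/3188662161531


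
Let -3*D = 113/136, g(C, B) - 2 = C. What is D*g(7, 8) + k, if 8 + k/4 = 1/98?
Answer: -229587/6664 ≈ -34.452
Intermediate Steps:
g(C, B) = 2 + C
D = -113/408 (D = -113/(3*136) = -1/3*113/136 = -113/408 ≈ -0.27696)
k = -1566/49 (k = -32 + 4/98 = -32 + 4*(1/98) = -32 + 2/49 = -1566/49 ≈ -31.959)
D*g(7, 8) + k = -113*(2 + 7)/408 - 1566/49 = -113/408*9 - 1566/49 = -339/136 - 1566/49 = -229587/6664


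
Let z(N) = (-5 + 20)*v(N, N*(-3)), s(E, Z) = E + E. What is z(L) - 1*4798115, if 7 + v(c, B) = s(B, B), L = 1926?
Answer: -4971560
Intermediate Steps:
s(E, Z) = 2*E
v(c, B) = -7 + 2*B
z(N) = -105 - 90*N (z(N) = (-5 + 20)*(-7 + 2*(N*(-3))) = 15*(-7 + 2*(-3*N)) = 15*(-7 - 6*N) = -105 - 90*N)
z(L) - 1*4798115 = (-105 - 90*1926) - 1*4798115 = (-105 - 173340) - 4798115 = -173445 - 4798115 = -4971560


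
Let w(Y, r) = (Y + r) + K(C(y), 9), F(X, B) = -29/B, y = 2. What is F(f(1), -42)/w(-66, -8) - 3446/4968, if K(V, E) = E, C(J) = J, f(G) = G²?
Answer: -795971/1130220 ≈ -0.70426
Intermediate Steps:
w(Y, r) = 9 + Y + r (w(Y, r) = (Y + r) + 9 = 9 + Y + r)
F(f(1), -42)/w(-66, -8) - 3446/4968 = (-29/(-42))/(9 - 66 - 8) - 3446/4968 = -29*(-1/42)/(-65) - 3446*1/4968 = (29/42)*(-1/65) - 1723/2484 = -29/2730 - 1723/2484 = -795971/1130220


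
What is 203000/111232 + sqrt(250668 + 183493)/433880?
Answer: 25375/13904 + 13*sqrt(2569)/433880 ≈ 1.8265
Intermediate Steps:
203000/111232 + sqrt(250668 + 183493)/433880 = 203000*(1/111232) + sqrt(434161)*(1/433880) = 25375/13904 + (13*sqrt(2569))*(1/433880) = 25375/13904 + 13*sqrt(2569)/433880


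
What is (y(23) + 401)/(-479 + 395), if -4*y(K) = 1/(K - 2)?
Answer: -33683/7056 ≈ -4.7737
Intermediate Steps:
y(K) = -1/(4*(-2 + K)) (y(K) = -1/(4*(K - 2)) = -1/(4*(-2 + K)))
(y(23) + 401)/(-479 + 395) = (-1/(-8 + 4*23) + 401)/(-479 + 395) = (-1/(-8 + 92) + 401)/(-84) = (-1/84 + 401)*(-1/84) = (33683/84)*(-1/84) = -33683/7056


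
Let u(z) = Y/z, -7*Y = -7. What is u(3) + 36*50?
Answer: 5401/3 ≈ 1800.3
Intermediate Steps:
Y = 1 (Y = -1/7*(-7) = 1)
u(z) = 1/z
u(3) + 36*50 = 1/3 + 36*50 = 1/3 + 1800 = 5401/3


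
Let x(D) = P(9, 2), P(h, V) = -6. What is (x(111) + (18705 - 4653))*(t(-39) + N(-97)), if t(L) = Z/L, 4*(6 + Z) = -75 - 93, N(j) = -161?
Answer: -29173542/13 ≈ -2.2441e+6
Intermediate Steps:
x(D) = -6
Z = -48 (Z = -6 + (-75 - 93)/4 = -6 + (¼)*(-168) = -6 - 42 = -48)
t(L) = -48/L
(x(111) + (18705 - 4653))*(t(-39) + N(-97)) = (-6 + (18705 - 4653))*(-48/(-39) - 161) = (-6 + 14052)*(-48*(-1/39) - 161) = 14046*(16/13 - 161) = 14046*(-2077/13) = -29173542/13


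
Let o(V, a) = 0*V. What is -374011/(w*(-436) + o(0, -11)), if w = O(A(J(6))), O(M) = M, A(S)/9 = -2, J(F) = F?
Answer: -374011/7848 ≈ -47.657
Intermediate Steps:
A(S) = -18 (A(S) = 9*(-2) = -18)
w = -18
o(V, a) = 0
-374011/(w*(-436) + o(0, -11)) = -374011/(-18*(-436) + 0) = -374011/(7848 + 0) = -374011/7848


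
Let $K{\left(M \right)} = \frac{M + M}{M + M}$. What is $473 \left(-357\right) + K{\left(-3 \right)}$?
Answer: $-168860$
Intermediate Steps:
$K{\left(M \right)} = 1$ ($K{\left(M \right)} = \frac{2 M}{2 M} = 2 M \frac{1}{2 M} = 1$)
$473 \left(-357\right) + K{\left(-3 \right)} = 473 \left(-357\right) + 1 = -168861 + 1 = -168860$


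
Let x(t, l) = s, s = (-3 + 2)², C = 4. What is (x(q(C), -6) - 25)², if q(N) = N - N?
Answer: 576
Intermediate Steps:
q(N) = 0
s = 1 (s = (-1)² = 1)
x(t, l) = 1
(x(q(C), -6) - 25)² = (1 - 25)² = (-24)² = 576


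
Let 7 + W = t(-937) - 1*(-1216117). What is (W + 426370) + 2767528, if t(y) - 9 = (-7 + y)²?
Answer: 5301153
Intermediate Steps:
t(y) = 9 + (-7 + y)²
W = 2107255 (W = -7 + ((9 + (-7 - 937)²) - 1*(-1216117)) = -7 + ((9 + (-944)²) + 1216117) = -7 + ((9 + 891136) + 1216117) = -7 + (891145 + 1216117) = -7 + 2107262 = 2107255)
(W + 426370) + 2767528 = (2107255 + 426370) + 2767528 = 2533625 + 2767528 = 5301153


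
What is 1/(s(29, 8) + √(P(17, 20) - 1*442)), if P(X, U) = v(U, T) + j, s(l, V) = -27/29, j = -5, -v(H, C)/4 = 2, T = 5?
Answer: -783/383384 - 841*I*√455/383384 ≈ -0.0020423 - 0.046792*I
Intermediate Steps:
v(H, C) = -8 (v(H, C) = -4*2 = -8)
s(l, V) = -27/29 (s(l, V) = -27*1/29 = -27/29)
P(X, U) = -13 (P(X, U) = -8 - 5 = -13)
1/(s(29, 8) + √(P(17, 20) - 1*442)) = 1/(-27/29 + √(-13 - 1*442)) = 1/(-27/29 + √(-13 - 442)) = 1/(-27/29 + √(-455)) = 1/(-27/29 + I*√455)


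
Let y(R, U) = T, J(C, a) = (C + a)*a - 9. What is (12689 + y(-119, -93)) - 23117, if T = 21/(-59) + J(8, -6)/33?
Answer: -6768416/649 ≈ -10429.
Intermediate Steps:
J(C, a) = -9 + a*(C + a) (J(C, a) = a*(C + a) - 9 = -9 + a*(C + a))
T = -644/649 (T = 21/(-59) + (-9 + (-6)**2 + 8*(-6))/33 = 21*(-1/59) + (-9 + 36 - 48)*(1/33) = -21/59 - 21*1/33 = -21/59 - 7/11 = -644/649 ≈ -0.99230)
y(R, U) = -644/649
(12689 + y(-119, -93)) - 23117 = (12689 - 644/649) - 23117 = 8234517/649 - 23117 = -6768416/649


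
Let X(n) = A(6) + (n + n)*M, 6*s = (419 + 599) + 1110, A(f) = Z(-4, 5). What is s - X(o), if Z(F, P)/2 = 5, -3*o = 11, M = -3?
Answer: 968/3 ≈ 322.67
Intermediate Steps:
o = -11/3 (o = -1/3*11 = -11/3 ≈ -3.6667)
Z(F, P) = 10 (Z(F, P) = 2*5 = 10)
A(f) = 10
s = 1064/3 (s = ((419 + 599) + 1110)/6 = (1018 + 1110)/6 = (1/6)*2128 = 1064/3 ≈ 354.67)
X(n) = 10 - 6*n (X(n) = 10 + (n + n)*(-3) = 10 + (2*n)*(-3) = 10 - 6*n)
s - X(o) = 1064/3 - (10 - 6*(-11/3)) = 1064/3 - (10 + 22) = 1064/3 - 1*32 = 1064/3 - 32 = 968/3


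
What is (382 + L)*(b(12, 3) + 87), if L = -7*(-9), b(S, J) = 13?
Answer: 44500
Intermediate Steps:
L = 63
(382 + L)*(b(12, 3) + 87) = (382 + 63)*(13 + 87) = 445*100 = 44500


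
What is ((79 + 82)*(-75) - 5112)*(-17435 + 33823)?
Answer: -281660556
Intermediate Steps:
((79 + 82)*(-75) - 5112)*(-17435 + 33823) = (161*(-75) - 5112)*16388 = (-12075 - 5112)*16388 = -17187*16388 = -281660556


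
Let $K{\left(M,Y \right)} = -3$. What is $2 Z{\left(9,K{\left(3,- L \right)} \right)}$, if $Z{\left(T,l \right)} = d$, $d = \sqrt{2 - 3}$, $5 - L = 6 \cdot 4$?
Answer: $2 i \approx 2.0 i$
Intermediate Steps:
$L = -19$ ($L = 5 - 6 \cdot 4 = 5 - 24 = -19$)
$d = i$ ($d = \sqrt{-1} = i \approx 1.0 i$)
$Z{\left(T,l \right)} = i$
$2 Z{\left(9,K{\left(3,- L \right)} \right)} = 2 i$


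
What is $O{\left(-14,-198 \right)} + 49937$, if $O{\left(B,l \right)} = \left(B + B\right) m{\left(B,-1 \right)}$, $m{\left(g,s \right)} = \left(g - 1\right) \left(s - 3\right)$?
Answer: $48257$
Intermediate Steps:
$m{\left(g,s \right)} = \left(-1 + g\right) \left(-3 + s\right)$
$O{\left(B,l \right)} = 2 B \left(4 - 4 B\right)$ ($O{\left(B,l \right)} = \left(B + B\right) \left(3 - -1 - 3 B + B \left(-1\right)\right) = 2 B \left(3 + 1 - 3 B - B\right) = 2 B \left(4 - 4 B\right)$)
$O{\left(-14,-198 \right)} + 49937 = 8 \left(-14\right) \left(1 - -14\right) + 49937 = 8 \left(-14\right) \left(1 + 14\right) + 49937 = 8 \left(-14\right) 15 + 49937 = -1680 + 49937 = 48257$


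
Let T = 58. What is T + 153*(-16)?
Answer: -2390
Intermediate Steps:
T + 153*(-16) = 58 + 153*(-16) = 58 - 2448 = -2390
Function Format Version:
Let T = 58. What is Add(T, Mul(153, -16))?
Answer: -2390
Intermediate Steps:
Add(T, Mul(153, -16)) = Add(58, Mul(153, -16)) = Add(58, -2448) = -2390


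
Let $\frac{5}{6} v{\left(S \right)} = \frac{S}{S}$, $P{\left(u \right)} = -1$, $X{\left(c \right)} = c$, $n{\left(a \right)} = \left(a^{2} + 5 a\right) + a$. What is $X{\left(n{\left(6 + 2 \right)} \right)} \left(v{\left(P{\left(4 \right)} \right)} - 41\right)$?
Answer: $- \frac{22288}{5} \approx -4457.6$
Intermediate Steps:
$n{\left(a \right)} = a^{2} + 6 a$
$v{\left(S \right)} = \frac{6}{5}$ ($v{\left(S \right)} = \frac{6 \frac{S}{S}}{5} = \frac{6}{5} \cdot 1 = \frac{6}{5}$)
$X{\left(n{\left(6 + 2 \right)} \right)} \left(v{\left(P{\left(4 \right)} \right)} - 41\right) = \left(6 + 2\right) \left(6 + \left(6 + 2\right)\right) \left(\frac{6}{5} - 41\right) = 8 \left(6 + 8\right) \left(- \frac{199}{5}\right) = 8 \cdot 14 \left(- \frac{199}{5}\right) = 112 \left(- \frac{199}{5}\right) = - \frac{22288}{5}$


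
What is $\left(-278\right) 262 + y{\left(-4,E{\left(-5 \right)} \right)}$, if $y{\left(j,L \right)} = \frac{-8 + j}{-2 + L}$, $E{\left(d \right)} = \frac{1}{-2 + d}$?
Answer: $- \frac{364152}{5} \approx -72830.0$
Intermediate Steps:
$y{\left(j,L \right)} = \frac{-8 + j}{-2 + L}$
$\left(-278\right) 262 + y{\left(-4,E{\left(-5 \right)} \right)} = \left(-278\right) 262 + \frac{-8 - 4}{-2 + \frac{1}{-2 - 5}} = -72836 + \frac{1}{-2 + \frac{1}{-7}} \left(-12\right) = -72836 + \frac{1}{-2 - \frac{1}{7}} \left(-12\right) = -72836 + \frac{1}{- \frac{15}{7}} \left(-12\right) = -72836 - - \frac{28}{5} = -72836 + \frac{28}{5} = - \frac{364152}{5}$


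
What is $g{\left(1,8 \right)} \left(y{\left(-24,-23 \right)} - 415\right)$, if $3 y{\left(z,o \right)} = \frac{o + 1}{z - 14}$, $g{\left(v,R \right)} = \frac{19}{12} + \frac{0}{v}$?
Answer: $- \frac{5911}{9} \approx -656.78$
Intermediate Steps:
$g{\left(v,R \right)} = \frac{19}{12}$ ($g{\left(v,R \right)} = 19 \cdot \frac{1}{12} + 0 = \frac{19}{12} + 0 = \frac{19}{12}$)
$y{\left(z,o \right)} = \frac{1 + o}{3 \left(-14 + z\right)}$ ($y{\left(z,o \right)} = \frac{\left(o + 1\right) \frac{1}{z - 14}}{3} = \frac{\left(1 + o\right) \frac{1}{-14 + z}}{3} = \frac{\frac{1}{-14 + z} \left(1 + o\right)}{3} = \frac{1 + o}{3 \left(-14 + z\right)}$)
$g{\left(1,8 \right)} \left(y{\left(-24,-23 \right)} - 415\right) = \frac{19 \left(\frac{1 - 23}{3 \left(-14 - 24\right)} - 415\right)}{12} = \frac{19 \left(\frac{1}{3} \frac{1}{-38} \left(-22\right) - 415\right)}{12} = \frac{19 \left(\frac{1}{3} \left(- \frac{1}{38}\right) \left(-22\right) - 415\right)}{12} = \frac{19 \left(\frac{11}{57} - 415\right)}{12} = \frac{19}{12} \left(- \frac{23644}{57}\right) = - \frac{5911}{9}$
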